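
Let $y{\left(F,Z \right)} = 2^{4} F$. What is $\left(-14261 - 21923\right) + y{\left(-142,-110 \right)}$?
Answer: $-38456$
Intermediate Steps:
$y{\left(F,Z \right)} = 16 F$
$\left(-14261 - 21923\right) + y{\left(-142,-110 \right)} = \left(-14261 - 21923\right) + 16 \left(-142\right) = -36184 - 2272 = -38456$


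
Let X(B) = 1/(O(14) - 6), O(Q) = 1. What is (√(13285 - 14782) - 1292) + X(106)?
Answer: -6461/5 + I*√1497 ≈ -1292.2 + 38.691*I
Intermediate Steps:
X(B) = -⅕ (X(B) = 1/(1 - 6) = 1/(-5) = -⅕)
(√(13285 - 14782) - 1292) + X(106) = (√(13285 - 14782) - 1292) - ⅕ = (√(-1497) - 1292) - ⅕ = (I*√1497 - 1292) - ⅕ = (-1292 + I*√1497) - ⅕ = -6461/5 + I*√1497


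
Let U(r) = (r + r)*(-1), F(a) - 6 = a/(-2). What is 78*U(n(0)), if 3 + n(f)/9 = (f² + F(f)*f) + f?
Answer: 4212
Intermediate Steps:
F(a) = 6 - a/2 (F(a) = 6 + a/(-2) = 6 + a*(-½) = 6 - a/2)
n(f) = -27 + 9*f + 9*f² + 9*f*(6 - f/2) (n(f) = -27 + 9*((f² + (6 - f/2)*f) + f) = -27 + 9*((f² + f*(6 - f/2)) + f) = -27 + 9*(f + f² + f*(6 - f/2)) = -27 + (9*f + 9*f² + 9*f*(6 - f/2)) = -27 + 9*f + 9*f² + 9*f*(6 - f/2))
U(r) = -2*r (U(r) = (2*r)*(-1) = -2*r)
78*U(n(0)) = 78*(-2*(-27 + 63*0 + (9/2)*0²)) = 78*(-2*(-27 + 0 + (9/2)*0)) = 78*(-2*(-27 + 0 + 0)) = 78*(-2*(-27)) = 78*54 = 4212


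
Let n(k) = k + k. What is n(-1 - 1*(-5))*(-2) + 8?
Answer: -8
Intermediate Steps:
n(k) = 2*k
n(-1 - 1*(-5))*(-2) + 8 = (2*(-1 - 1*(-5)))*(-2) + 8 = (2*(-1 + 5))*(-2) + 8 = (2*4)*(-2) + 8 = 8*(-2) + 8 = -16 + 8 = -8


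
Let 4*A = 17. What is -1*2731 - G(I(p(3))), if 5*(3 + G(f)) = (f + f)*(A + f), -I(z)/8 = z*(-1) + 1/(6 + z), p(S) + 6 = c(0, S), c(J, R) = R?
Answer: -26704/9 ≈ -2967.1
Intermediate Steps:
p(S) = -6 + S
A = 17/4 (A = (1/4)*17 = 17/4 ≈ 4.2500)
I(z) = -8/(6 + z) + 8*z (I(z) = -8*(z*(-1) + 1/(6 + z)) = -8*(-z + 1/(6 + z)) = -8*(1/(6 + z) - z) = -8/(6 + z) + 8*z)
G(f) = -3 + 2*f*(17/4 + f)/5 (G(f) = -3 + ((f + f)*(17/4 + f))/5 = -3 + ((2*f)*(17/4 + f))/5 = -3 + (2*f*(17/4 + f))/5 = -3 + 2*f*(17/4 + f)/5)
-1*2731 - G(I(p(3))) = -1*2731 - (-3 + 2*(8*(-1 + (-6 + 3)**2 + 6*(-6 + 3))/(6 + (-6 + 3)))**2/5 + 17*(8*(-1 + (-6 + 3)**2 + 6*(-6 + 3))/(6 + (-6 + 3)))/10) = -2731 - (-3 + 2*(8*(-1 + (-3)**2 + 6*(-3))/(6 - 3))**2/5 + 17*(8*(-1 + (-3)**2 + 6*(-3))/(6 - 3))/10) = -2731 - (-3 + 2*(8*(-1 + 9 - 18)/3)**2/5 + 17*(8*(-1 + 9 - 18)/3)/10) = -2731 - (-3 + 2*(8*(1/3)*(-10))**2/5 + 17*(8*(1/3)*(-10))/10) = -2731 - (-3 + 2*(-80/3)**2/5 + (17/10)*(-80/3)) = -2731 - (-3 + (2/5)*(6400/9) - 136/3) = -2731 - (-3 + 2560/9 - 136/3) = -2731 - 1*2125/9 = -2731 - 2125/9 = -26704/9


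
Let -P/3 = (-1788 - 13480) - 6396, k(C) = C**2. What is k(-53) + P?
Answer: 67801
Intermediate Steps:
P = 64992 (P = -3*((-1788 - 13480) - 6396) = -3*(-15268 - 6396) = -3*(-21664) = 64992)
k(-53) + P = (-53)**2 + 64992 = 2809 + 64992 = 67801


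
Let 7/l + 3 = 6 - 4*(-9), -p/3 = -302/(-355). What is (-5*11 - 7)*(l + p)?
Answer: 2036638/13845 ≈ 147.10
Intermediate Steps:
p = -906/355 (p = -(-906)/(-355) = -(-906)*(-1)/355 = -3*302/355 = -906/355 ≈ -2.5521)
l = 7/39 (l = 7/(-3 + (6 - 4*(-9))) = 7/(-3 + (6 + 36)) = 7/(-3 + 42) = 7/39 ≈ 0.17949)
(-5*11 - 7)*(l + p) = (-5*11 - 7)*(7/39 - 906/355) = (-55 - 7)*(-32849/13845) = -62*(-32849/13845) = 2036638/13845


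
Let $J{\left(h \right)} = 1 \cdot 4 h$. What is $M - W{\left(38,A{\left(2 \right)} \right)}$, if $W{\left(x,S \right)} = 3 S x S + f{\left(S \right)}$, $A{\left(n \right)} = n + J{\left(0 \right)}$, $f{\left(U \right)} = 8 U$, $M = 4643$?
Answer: $4171$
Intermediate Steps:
$J{\left(h \right)} = 4 h$
$A{\left(n \right)} = n$ ($A{\left(n \right)} = n + 4 \cdot 0 = n + 0 = n$)
$W{\left(x,S \right)} = 8 S + 3 x S^{2}$ ($W{\left(x,S \right)} = 3 S x S + 8 S = 3 x S^{2} + 8 S = 8 S + 3 x S^{2}$)
$M - W{\left(38,A{\left(2 \right)} \right)} = 4643 - 2 \left(8 + 3 \cdot 2 \cdot 38\right) = 4643 - 2 \left(8 + 228\right) = 4643 - 2 \cdot 236 = 4643 - 472 = 4171$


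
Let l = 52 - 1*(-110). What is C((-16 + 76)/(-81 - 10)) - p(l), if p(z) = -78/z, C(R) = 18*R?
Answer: -27977/2457 ≈ -11.387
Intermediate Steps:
l = 162 (l = 52 + 110 = 162)
C((-16 + 76)/(-81 - 10)) - p(l) = 18*((-16 + 76)/(-81 - 10)) - (-78)/162 = 18*(60/(-91)) - (-78)/162 = 18*(60*(-1/91)) - 1*(-13/27) = 18*(-60/91) + 13/27 = -1080/91 + 13/27 = -27977/2457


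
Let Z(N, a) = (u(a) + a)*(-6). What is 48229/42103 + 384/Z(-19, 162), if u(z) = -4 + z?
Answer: 199042/210515 ≈ 0.94550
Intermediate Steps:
Z(N, a) = 24 - 12*a (Z(N, a) = ((-4 + a) + a)*(-6) = (-4 + 2*a)*(-6) = 24 - 12*a)
48229/42103 + 384/Z(-19, 162) = 48229/42103 + 384/(24 - 12*162) = 48229*(1/42103) + 384/(24 - 1944) = 48229/42103 + 384/(-1920) = 48229/42103 + 384*(-1/1920) = 48229/42103 - ⅕ = 199042/210515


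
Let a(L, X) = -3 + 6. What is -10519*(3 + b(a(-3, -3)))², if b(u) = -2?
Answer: -10519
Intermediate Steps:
a(L, X) = 3
-10519*(3 + b(a(-3, -3)))² = -10519*(3 - 2)² = -10519*1² = -10519*1 = -10519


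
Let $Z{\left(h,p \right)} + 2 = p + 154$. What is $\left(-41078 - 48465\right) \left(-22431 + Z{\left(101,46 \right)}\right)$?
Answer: $1990809519$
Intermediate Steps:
$Z{\left(h,p \right)} = 152 + p$ ($Z{\left(h,p \right)} = -2 + \left(p + 154\right) = -2 + \left(154 + p\right) = 152 + p$)
$\left(-41078 - 48465\right) \left(-22431 + Z{\left(101,46 \right)}\right) = \left(-41078 - 48465\right) \left(-22431 + \left(152 + 46\right)\right) = - 89543 \left(-22431 + 198\right) = \left(-89543\right) \left(-22233\right) = 1990809519$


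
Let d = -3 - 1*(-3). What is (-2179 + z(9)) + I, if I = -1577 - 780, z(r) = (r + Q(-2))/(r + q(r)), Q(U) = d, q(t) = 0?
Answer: -4535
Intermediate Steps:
d = 0 (d = -3 + 3 = 0)
Q(U) = 0
z(r) = 1 (z(r) = (r + 0)/(r + 0) = r/r = 1)
I = -2357
(-2179 + z(9)) + I = (-2179 + 1) - 2357 = -2178 - 2357 = -4535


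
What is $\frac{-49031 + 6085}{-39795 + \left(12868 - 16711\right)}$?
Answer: $\frac{21473}{21819} \approx 0.98414$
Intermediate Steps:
$\frac{-49031 + 6085}{-39795 + \left(12868 - 16711\right)} = - \frac{42946}{-39795 - 3843} = - \frac{42946}{-43638} = \left(-42946\right) \left(- \frac{1}{43638}\right) = \frac{21473}{21819}$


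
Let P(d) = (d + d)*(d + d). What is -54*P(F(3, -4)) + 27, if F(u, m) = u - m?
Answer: -10557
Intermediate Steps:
P(d) = 4*d² (P(d) = (2*d)*(2*d) = 4*d²)
-54*P(F(3, -4)) + 27 = -216*(3 - 1*(-4))² + 27 = -216*(3 + 4)² + 27 = -216*7² + 27 = -216*49 + 27 = -54*196 + 27 = -10584 + 27 = -10557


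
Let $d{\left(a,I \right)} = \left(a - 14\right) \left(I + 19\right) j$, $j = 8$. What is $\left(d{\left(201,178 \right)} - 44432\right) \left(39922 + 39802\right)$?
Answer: $19953322720$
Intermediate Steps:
$d{\left(a,I \right)} = 8 \left(-14 + a\right) \left(19 + I\right)$ ($d{\left(a,I \right)} = \left(a - 14\right) \left(I + 19\right) 8 = \left(-14 + a\right) \left(19 + I\right) 8 = 8 \left(-14 + a\right) \left(19 + I\right)$)
$\left(d{\left(201,178 \right)} - 44432\right) \left(39922 + 39802\right) = \left(\left(-2128 - 19936 + 152 \cdot 201 + 8 \cdot 178 \cdot 201\right) - 44432\right) \left(39922 + 39802\right) = \left(\left(-2128 - 19936 + 30552 + 286224\right) - 44432\right) 79724 = \left(294712 - 44432\right) 79724 = 250280 \cdot 79724 = 19953322720$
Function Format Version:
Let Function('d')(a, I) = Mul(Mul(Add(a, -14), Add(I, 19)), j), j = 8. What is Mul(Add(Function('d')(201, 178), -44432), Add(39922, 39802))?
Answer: 19953322720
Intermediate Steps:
Function('d')(a, I) = Mul(8, Add(-14, a), Add(19, I)) (Function('d')(a, I) = Mul(Mul(Add(a, -14), Add(I, 19)), 8) = Mul(Mul(Add(-14, a), Add(19, I)), 8) = Mul(8, Add(-14, a), Add(19, I)))
Mul(Add(Function('d')(201, 178), -44432), Add(39922, 39802)) = Mul(Add(Add(-2128, Mul(-112, 178), Mul(152, 201), Mul(8, 178, 201)), -44432), Add(39922, 39802)) = Mul(Add(Add(-2128, -19936, 30552, 286224), -44432), 79724) = Mul(Add(294712, -44432), 79724) = Mul(250280, 79724) = 19953322720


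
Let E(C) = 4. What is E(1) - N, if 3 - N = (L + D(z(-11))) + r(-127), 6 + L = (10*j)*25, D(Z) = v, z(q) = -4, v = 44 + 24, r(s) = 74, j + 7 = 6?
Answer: -113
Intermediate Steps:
j = -1 (j = -7 + 6 = -1)
v = 68
D(Z) = 68
L = -256 (L = -6 + (10*(-1))*25 = -6 - 10*25 = -6 - 250 = -256)
N = 117 (N = 3 - ((-256 + 68) + 74) = 3 - (-188 + 74) = 3 - 1*(-114) = 3 + 114 = 117)
E(1) - N = 4 - 1*117 = 4 - 117 = -113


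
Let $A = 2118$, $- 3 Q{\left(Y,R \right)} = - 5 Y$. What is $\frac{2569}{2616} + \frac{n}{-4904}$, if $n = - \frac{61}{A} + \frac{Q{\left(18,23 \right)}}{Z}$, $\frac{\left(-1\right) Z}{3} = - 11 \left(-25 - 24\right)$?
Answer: $\frac{599269694029}{610227366672} \approx 0.98204$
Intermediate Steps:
$Q{\left(Y,R \right)} = \frac{5 Y}{3}$ ($Q{\left(Y,R \right)} = - \frac{\left(-5\right) Y}{3} = \frac{5 Y}{3}$)
$Z = -1617$ ($Z = - 3 \left(- 11 \left(-25 - 24\right)\right) = - 3 \left(\left(-11\right) \left(-49\right)\right) = \left(-3\right) 539 = -1617$)
$n = - \frac{54059}{1141602}$ ($n = - \frac{61}{2118} + \frac{\frac{5}{3} \cdot 18}{-1617} = \left(-61\right) \frac{1}{2118} + 30 \left(- \frac{1}{1617}\right) = - \frac{61}{2118} - \frac{10}{539} = - \frac{54059}{1141602} \approx -0.047354$)
$\frac{2569}{2616} + \frac{n}{-4904} = \frac{2569}{2616} - \frac{54059}{1141602 \left(-4904\right)} = 2569 \cdot \frac{1}{2616} - - \frac{54059}{5598416208} = \frac{2569}{2616} + \frac{54059}{5598416208} = \frac{599269694029}{610227366672}$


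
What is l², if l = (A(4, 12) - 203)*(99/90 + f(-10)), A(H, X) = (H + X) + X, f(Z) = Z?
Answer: 9703225/4 ≈ 2.4258e+6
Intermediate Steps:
A(H, X) = H + 2*X
l = 3115/2 (l = ((4 + 2*12) - 203)*(99/90 - 10) = ((4 + 24) - 203)*(99*(1/90) - 10) = (28 - 203)*(11/10 - 10) = -175*(-89/10) = 3115/2 ≈ 1557.5)
l² = (3115/2)² = 9703225/4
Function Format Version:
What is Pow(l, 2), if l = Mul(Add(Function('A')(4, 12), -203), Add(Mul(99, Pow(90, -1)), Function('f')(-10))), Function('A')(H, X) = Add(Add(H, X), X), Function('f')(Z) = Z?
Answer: Rational(9703225, 4) ≈ 2.4258e+6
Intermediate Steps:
Function('A')(H, X) = Add(H, Mul(2, X))
l = Rational(3115, 2) (l = Mul(Add(Add(4, Mul(2, 12)), -203), Add(Mul(99, Pow(90, -1)), -10)) = Mul(Add(Add(4, 24), -203), Add(Mul(99, Rational(1, 90)), -10)) = Mul(Add(28, -203), Add(Rational(11, 10), -10)) = Mul(-175, Rational(-89, 10)) = Rational(3115, 2) ≈ 1557.5)
Pow(l, 2) = Pow(Rational(3115, 2), 2) = Rational(9703225, 4)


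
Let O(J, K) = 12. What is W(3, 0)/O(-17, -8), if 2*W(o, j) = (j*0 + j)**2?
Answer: 0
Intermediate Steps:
W(o, j) = j**2/2 (W(o, j) = (j*0 + j)**2/2 = (0 + j)**2/2 = j**2/2)
W(3, 0)/O(-17, -8) = ((1/2)*0**2)/12 = ((1/2)*0)*(1/12) = 0*(1/12) = 0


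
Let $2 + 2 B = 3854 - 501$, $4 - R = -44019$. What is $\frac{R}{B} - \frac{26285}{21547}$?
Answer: $\frac{1809046127}{72203997} \approx 25.055$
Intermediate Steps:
$R = 44023$ ($R = 4 - -44019 = 4 + 44019 = 44023$)
$B = \frac{3351}{2}$ ($B = -1 + \frac{3854 - 501}{2} = -1 + \frac{1}{2} \cdot 3353 = -1 + \frac{3353}{2} = \frac{3351}{2} \approx 1675.5$)
$\frac{R}{B} - \frac{26285}{21547} = \frac{44023}{\frac{3351}{2}} - \frac{26285}{21547} = 44023 \cdot \frac{2}{3351} - \frac{26285}{21547} = \frac{88046}{3351} - \frac{26285}{21547} = \frac{1809046127}{72203997}$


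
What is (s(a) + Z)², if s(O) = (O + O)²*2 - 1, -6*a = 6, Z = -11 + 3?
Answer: 1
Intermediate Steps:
Z = -8
a = -1 (a = -⅙*6 = -1)
s(O) = -1 + 8*O² (s(O) = (2*O)²*2 - 1 = (4*O²)*2 - 1 = 8*O² - 1 = -1 + 8*O²)
(s(a) + Z)² = ((-1 + 8*(-1)²) - 8)² = ((-1 + 8*1) - 8)² = ((-1 + 8) - 8)² = (7 - 8)² = (-1)² = 1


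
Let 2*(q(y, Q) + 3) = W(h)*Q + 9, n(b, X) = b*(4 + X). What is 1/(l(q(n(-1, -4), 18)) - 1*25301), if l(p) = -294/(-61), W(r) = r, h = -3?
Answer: -61/1543067 ≈ -3.9532e-5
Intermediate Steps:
q(y, Q) = 3/2 - 3*Q/2 (q(y, Q) = -3 + (-3*Q + 9)/2 = -3 + (9 - 3*Q)/2 = -3 + (9/2 - 3*Q/2) = 3/2 - 3*Q/2)
l(p) = 294/61 (l(p) = -294*(-1/61) = 294/61)
1/(l(q(n(-1, -4), 18)) - 1*25301) = 1/(294/61 - 1*25301) = 1/(294/61 - 25301) = 1/(-1543067/61) = -61/1543067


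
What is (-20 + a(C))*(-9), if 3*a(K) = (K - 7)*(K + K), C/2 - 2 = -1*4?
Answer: -84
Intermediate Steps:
C = -4 (C = 4 + 2*(-1*4) = 4 + 2*(-4) = 4 - 8 = -4)
a(K) = 2*K*(-7 + K)/3 (a(K) = ((K - 7)*(K + K))/3 = ((-7 + K)*(2*K))/3 = (2*K*(-7 + K))/3 = 2*K*(-7 + K)/3)
(-20 + a(C))*(-9) = (-20 + (⅔)*(-4)*(-7 - 4))*(-9) = (-20 + (⅔)*(-4)*(-11))*(-9) = (-20 + 88/3)*(-9) = (28/3)*(-9) = -84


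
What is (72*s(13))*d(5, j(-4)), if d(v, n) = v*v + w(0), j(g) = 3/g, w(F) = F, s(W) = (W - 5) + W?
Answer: 37800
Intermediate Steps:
s(W) = -5 + 2*W (s(W) = (-5 + W) + W = -5 + 2*W)
d(v, n) = v² (d(v, n) = v*v + 0 = v² + 0 = v²)
(72*s(13))*d(5, j(-4)) = (72*(-5 + 2*13))*5² = (72*(-5 + 26))*25 = (72*21)*25 = 1512*25 = 37800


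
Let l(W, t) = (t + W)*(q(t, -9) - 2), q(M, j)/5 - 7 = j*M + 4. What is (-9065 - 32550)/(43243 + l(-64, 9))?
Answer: -41615/62603 ≈ -0.66474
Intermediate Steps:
q(M, j) = 55 + 5*M*j (q(M, j) = 35 + 5*(j*M + 4) = 35 + 5*(M*j + 4) = 35 + 5*(4 + M*j) = 35 + (20 + 5*M*j) = 55 + 5*M*j)
l(W, t) = (53 - 45*t)*(W + t) (l(W, t) = (t + W)*((55 + 5*t*(-9)) - 2) = (W + t)*((55 - 45*t) - 2) = (W + t)*(53 - 45*t) = (53 - 45*t)*(W + t))
(-9065 - 32550)/(43243 + l(-64, 9)) = (-9065 - 32550)/(43243 + (-45*9**2 + 53*(-64) + 53*9 - 45*(-64)*9)) = -41615/(43243 + (-45*81 - 3392 + 477 + 25920)) = -41615/(43243 + (-3645 - 3392 + 477 + 25920)) = -41615/(43243 + 19360) = -41615/62603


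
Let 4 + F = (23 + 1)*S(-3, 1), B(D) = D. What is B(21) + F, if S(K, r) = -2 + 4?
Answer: 65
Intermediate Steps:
S(K, r) = 2
F = 44 (F = -4 + (23 + 1)*2 = -4 + 24*2 = -4 + 48 = 44)
B(21) + F = 21 + 44 = 65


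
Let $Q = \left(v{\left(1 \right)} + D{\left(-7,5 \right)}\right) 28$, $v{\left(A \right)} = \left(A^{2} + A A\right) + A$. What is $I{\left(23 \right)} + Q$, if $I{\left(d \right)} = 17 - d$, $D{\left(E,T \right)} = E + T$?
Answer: $22$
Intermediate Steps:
$v{\left(A \right)} = A + 2 A^{2}$ ($v{\left(A \right)} = \left(A^{2} + A^{2}\right) + A = 2 A^{2} + A = A + 2 A^{2}$)
$Q = 28$ ($Q = \left(1 \left(1 + 2 \cdot 1\right) + \left(-7 + 5\right)\right) 28 = \left(1 \left(1 + 2\right) - 2\right) 28 = \left(1 \cdot 3 - 2\right) 28 = \left(3 - 2\right) 28 = 1 \cdot 28 = 28$)
$I{\left(23 \right)} + Q = \left(17 - 23\right) + 28 = -6 + 28 = 22$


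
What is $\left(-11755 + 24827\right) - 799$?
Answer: $12273$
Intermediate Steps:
$\left(-11755 + 24827\right) - 799 = 13072 - 799 = 12273$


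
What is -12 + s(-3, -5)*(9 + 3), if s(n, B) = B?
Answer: -72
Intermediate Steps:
-12 + s(-3, -5)*(9 + 3) = -12 - 5*(9 + 3) = -12 - 5*12 = -12 - 60 = -72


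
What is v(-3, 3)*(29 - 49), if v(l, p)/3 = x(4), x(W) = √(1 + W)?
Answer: -60*√5 ≈ -134.16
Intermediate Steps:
v(l, p) = 3*√5 (v(l, p) = 3*√(1 + 4) = 3*√5)
v(-3, 3)*(29 - 49) = (3*√5)*(29 - 49) = (3*√5)*(-20) = -60*√5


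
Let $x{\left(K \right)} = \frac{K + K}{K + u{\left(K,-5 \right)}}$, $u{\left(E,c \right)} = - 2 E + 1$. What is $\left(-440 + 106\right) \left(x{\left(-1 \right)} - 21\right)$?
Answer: $7348$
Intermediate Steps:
$u{\left(E,c \right)} = 1 - 2 E$
$x{\left(K \right)} = \frac{2 K}{1 - K}$ ($x{\left(K \right)} = \frac{K + K}{K - \left(-1 + 2 K\right)} = \frac{2 K}{1 - K}$)
$\left(-440 + 106\right) \left(x{\left(-1 \right)} - 21\right) = \left(-440 + 106\right) \left(2 \left(-1\right) \frac{1}{1 - -1} - 21\right) = - 334 \left(2 \left(-1\right) \frac{1}{1 + 1} - 21\right) = - 334 \left(2 \left(-1\right) \frac{1}{2} - 21\right) = - 334 \left(-1 - 21\right) = \left(-334\right) \left(-22\right) = 7348$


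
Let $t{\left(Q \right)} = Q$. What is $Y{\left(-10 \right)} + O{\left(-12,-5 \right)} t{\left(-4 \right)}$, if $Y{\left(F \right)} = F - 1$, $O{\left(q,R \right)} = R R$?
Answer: $-111$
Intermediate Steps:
$O{\left(q,R \right)} = R^{2}$
$Y{\left(F \right)} = -1 + F$ ($Y{\left(F \right)} = F - 1 = -1 + F$)
$Y{\left(-10 \right)} + O{\left(-12,-5 \right)} t{\left(-4 \right)} = \left(-1 - 10\right) + \left(-5\right)^{2} \left(-4\right) = -11 + 25 \left(-4\right) = -11 - 100 = -111$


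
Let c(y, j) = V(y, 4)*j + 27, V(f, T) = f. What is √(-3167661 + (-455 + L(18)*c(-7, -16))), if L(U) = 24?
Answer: 2*I*√791195 ≈ 1779.0*I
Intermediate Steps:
c(y, j) = 27 + j*y (c(y, j) = y*j + 27 = j*y + 27 = 27 + j*y)
√(-3167661 + (-455 + L(18)*c(-7, -16))) = √(-3167661 + (-455 + 24*(27 - 16*(-7)))) = √(-3167661 + (-455 + 24*(27 + 112))) = √(-3167661 + (-455 + 24*139)) = √(-3167661 + (-455 + 3336)) = √(-3167661 + 2881) = √(-3164780) = 2*I*√791195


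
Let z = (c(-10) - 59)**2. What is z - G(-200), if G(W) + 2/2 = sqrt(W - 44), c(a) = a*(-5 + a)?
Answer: 8282 - 2*I*sqrt(61) ≈ 8282.0 - 15.62*I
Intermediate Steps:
z = 8281 (z = (-10*(-5 - 10) - 59)**2 = (-10*(-15) - 59)**2 = (150 - 59)**2 = 91**2 = 8281)
G(W) = -1 + sqrt(-44 + W) (G(W) = -1 + sqrt(W - 44) = -1 + sqrt(-44 + W))
z - G(-200) = 8281 - (-1 + sqrt(-44 - 200)) = 8281 - (-1 + sqrt(-244)) = 8281 - (-1 + 2*I*sqrt(61)) = 8281 + (1 - 2*I*sqrt(61)) = 8282 - 2*I*sqrt(61)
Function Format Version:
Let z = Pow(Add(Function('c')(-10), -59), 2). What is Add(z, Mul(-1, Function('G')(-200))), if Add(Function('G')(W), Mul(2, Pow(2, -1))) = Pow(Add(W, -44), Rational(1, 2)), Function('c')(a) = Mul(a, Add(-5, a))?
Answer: Add(8282, Mul(-2, I, Pow(61, Rational(1, 2)))) ≈ Add(8282.0, Mul(-15.620, I))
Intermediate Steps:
z = 8281 (z = Pow(Add(Mul(-10, Add(-5, -10)), -59), 2) = Pow(Add(Mul(-10, -15), -59), 2) = Pow(Add(150, -59), 2) = Pow(91, 2) = 8281)
Function('G')(W) = Add(-1, Pow(Add(-44, W), Rational(1, 2))) (Function('G')(W) = Add(-1, Pow(Add(W, -44), Rational(1, 2))) = Add(-1, Pow(Add(-44, W), Rational(1, 2))))
Add(z, Mul(-1, Function('G')(-200))) = Add(8281, Mul(-1, Add(-1, Pow(Add(-44, -200), Rational(1, 2))))) = Add(8281, Mul(-1, Add(-1, Pow(-244, Rational(1, 2))))) = Add(8281, Mul(-1, Add(-1, Mul(2, I, Pow(61, Rational(1, 2)))))) = Add(8281, Add(1, Mul(-2, I, Pow(61, Rational(1, 2))))) = Add(8282, Mul(-2, I, Pow(61, Rational(1, 2))))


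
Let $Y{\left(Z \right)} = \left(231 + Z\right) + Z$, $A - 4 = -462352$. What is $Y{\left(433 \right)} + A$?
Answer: $-461251$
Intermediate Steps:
$A = -462348$ ($A = 4 - 462352 = -462348$)
$Y{\left(Z \right)} = 231 + 2 Z$
$Y{\left(433 \right)} + A = \left(231 + 2 \cdot 433\right) - 462348 = \left(231 + 866\right) - 462348 = 1097 - 462348 = -461251$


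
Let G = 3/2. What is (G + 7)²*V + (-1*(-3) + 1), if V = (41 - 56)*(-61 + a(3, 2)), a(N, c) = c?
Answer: 255781/4 ≈ 63945.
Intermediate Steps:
G = 3/2 (G = 3*(½) = 3/2 ≈ 1.5000)
V = 885 (V = (41 - 56)*(-61 + 2) = -15*(-59) = 885)
(G + 7)²*V + (-1*(-3) + 1) = (3/2 + 7)²*885 + (-1*(-3) + 1) = (17/2)²*885 + (3 + 1) = (289/4)*885 + 4 = 255765/4 + 4 = 255781/4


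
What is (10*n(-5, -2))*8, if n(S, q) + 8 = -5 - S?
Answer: -640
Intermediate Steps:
n(S, q) = -13 - S (n(S, q) = -8 + (-5 - S) = -13 - S)
(10*n(-5, -2))*8 = (10*(-13 - 1*(-5)))*8 = (10*(-13 + 5))*8 = (10*(-8))*8 = -80*8 = -640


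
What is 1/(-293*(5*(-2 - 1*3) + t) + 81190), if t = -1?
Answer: 1/88808 ≈ 1.1260e-5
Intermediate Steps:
1/(-293*(5*(-2 - 1*3) + t) + 81190) = 1/(-293*(5*(-2 - 1*3) - 1) + 81190) = 1/(-293*(5*(-2 - 3) - 1) + 81190) = 1/(-293*(5*(-5) - 1) + 81190) = 1/(-293*(-25 - 1) + 81190) = 1/(-293*(-26) + 81190) = 1/(7618 + 81190) = 1/88808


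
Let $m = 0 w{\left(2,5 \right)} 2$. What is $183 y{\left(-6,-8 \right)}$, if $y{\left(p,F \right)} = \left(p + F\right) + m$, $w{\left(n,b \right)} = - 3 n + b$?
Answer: $-2562$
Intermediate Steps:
$w{\left(n,b \right)} = b - 3 n$
$m = 0$ ($m = 0 \left(5 - 6\right) 2 = 0 \left(-1\right) 2 = 0 \cdot 2 = 0$)
$y{\left(p,F \right)} = F + p$ ($y{\left(p,F \right)} = \left(p + F\right) + 0 = \left(F + p\right) + 0 = F + p$)
$183 y{\left(-6,-8 \right)} = 183 \left(-8 - 6\right) = 183 \left(-14\right) = -2562$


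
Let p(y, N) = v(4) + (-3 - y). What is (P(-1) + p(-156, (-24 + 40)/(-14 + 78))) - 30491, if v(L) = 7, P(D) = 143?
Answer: -30188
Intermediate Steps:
p(y, N) = 4 - y (p(y, N) = 7 + (-3 - y) = 4 - y)
(P(-1) + p(-156, (-24 + 40)/(-14 + 78))) - 30491 = (143 + (4 - 1*(-156))) - 30491 = (143 + (4 + 156)) - 30491 = (143 + 160) - 30491 = 303 - 30491 = -30188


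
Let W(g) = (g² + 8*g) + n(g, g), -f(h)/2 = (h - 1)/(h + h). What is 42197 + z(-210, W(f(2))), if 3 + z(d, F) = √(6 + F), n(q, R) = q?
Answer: 42194 + √7/2 ≈ 42195.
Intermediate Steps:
f(h) = -(-1 + h)/h (f(h) = -2*(h - 1)/(h + h) = -2*(-1 + h)/(2*h) = -2*(-1 + h)*1/(2*h) = -(-1 + h)/h)
W(g) = g² + 9*g (W(g) = (g² + 8*g) + g = g² + 9*g)
z(d, F) = -3 + √(6 + F)
42197 + z(-210, W(f(2))) = 42197 + (-3 + √(6 + ((1 - 1*2)/2)*(9 + (1 - 1*2)/2))) = 42197 + (-3 + √(6 + ((1 - 2)/2)*(9 + (1 - 2)/2))) = 42197 + (-3 + √(6 + ((½)*(-1))*(9 + (½)*(-1)))) = 42197 + (-3 + √(6 - (9 - ½)/2)) = 42197 + (-3 + √(6 - ½*17/2)) = 42197 + (-3 + √(6 - 17/4)) = 42197 + (-3 + √(7/4)) = 42197 + (-3 + √7/2) = 42194 + √7/2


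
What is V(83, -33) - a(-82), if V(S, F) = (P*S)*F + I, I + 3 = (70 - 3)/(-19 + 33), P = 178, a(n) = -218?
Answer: -6822511/14 ≈ -4.8732e+5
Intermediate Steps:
I = 25/14 (I = -3 + (70 - 3)/(-19 + 33) = -3 + 67/14 = 25/14 ≈ 1.7857)
V(S, F) = 25/14 + 178*F*S (V(S, F) = (178*S)*F + 25/14 = 178*F*S + 25/14 = 25/14 + 178*F*S)
V(83, -33) - a(-82) = (25/14 + 178*(-33)*83) - 1*(-218) = (25/14 - 487542) + 218 = -6825563/14 + 218 = -6822511/14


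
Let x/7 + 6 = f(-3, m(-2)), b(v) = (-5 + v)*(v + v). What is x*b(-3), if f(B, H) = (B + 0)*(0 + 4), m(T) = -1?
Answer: -6048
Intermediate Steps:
b(v) = 2*v*(-5 + v) (b(v) = (-5 + v)*(2*v) = 2*v*(-5 + v))
f(B, H) = 4*B (f(B, H) = B*4 = 4*B)
x = -126 (x = -42 + 7*(4*(-3)) = -42 + 7*(-12) = -42 - 84 = -126)
x*b(-3) = -252*(-3)*(-5 - 3) = -252*(-3)*(-8) = -126*48 = -6048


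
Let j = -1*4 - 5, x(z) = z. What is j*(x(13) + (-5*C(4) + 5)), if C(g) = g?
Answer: 18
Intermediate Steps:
j = -9 (j = -4 - 5 = -9)
j*(x(13) + (-5*C(4) + 5)) = -9*(13 + (-5*4 + 5)) = -9*(13 + (-20 + 5)) = -9*(13 - 15) = -9*(-2) = 18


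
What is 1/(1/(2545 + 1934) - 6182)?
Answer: -4479/27689177 ≈ -0.00016176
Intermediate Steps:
1/(1/(2545 + 1934) - 6182) = 1/(1/4479 - 6182) = 1/(-27689177/4479) = -4479/27689177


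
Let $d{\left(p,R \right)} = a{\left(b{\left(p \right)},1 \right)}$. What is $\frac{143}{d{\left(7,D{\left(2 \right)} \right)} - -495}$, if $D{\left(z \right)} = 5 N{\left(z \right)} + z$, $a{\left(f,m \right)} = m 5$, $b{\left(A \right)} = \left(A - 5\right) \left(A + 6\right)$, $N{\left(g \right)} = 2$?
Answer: $\frac{143}{500} \approx 0.286$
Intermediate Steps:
$b{\left(A \right)} = \left(-5 + A\right) \left(6 + A\right)$
$a{\left(f,m \right)} = 5 m$
$D{\left(z \right)} = 10 + z$ ($D{\left(z \right)} = 5 \cdot 2 + z = 10 + z$)
$d{\left(p,R \right)} = 5$ ($d{\left(p,R \right)} = 5 \cdot 1 = 5$)
$\frac{143}{d{\left(7,D{\left(2 \right)} \right)} - -495} = \frac{143}{5 - -495} = \frac{143}{5 + 495} = \frac{143}{500}$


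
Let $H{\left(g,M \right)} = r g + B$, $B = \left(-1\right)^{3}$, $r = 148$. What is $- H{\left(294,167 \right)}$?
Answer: $-43511$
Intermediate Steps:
$B = -1$
$H{\left(g,M \right)} = -1 + 148 g$ ($H{\left(g,M \right)} = 148 g - 1 = -1 + 148 g$)
$- H{\left(294,167 \right)} = - (-1 + 148 \cdot 294) = - (-1 + 43512) = \left(-1\right) 43511 = -43511$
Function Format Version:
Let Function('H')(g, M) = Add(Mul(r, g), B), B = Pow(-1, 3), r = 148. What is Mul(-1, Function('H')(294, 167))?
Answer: -43511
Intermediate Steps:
B = -1
Function('H')(g, M) = Add(-1, Mul(148, g)) (Function('H')(g, M) = Add(Mul(148, g), -1) = Add(-1, Mul(148, g)))
Mul(-1, Function('H')(294, 167)) = Mul(-1, Add(-1, Mul(148, 294))) = Mul(-1, Add(-1, 43512)) = Mul(-1, 43511) = -43511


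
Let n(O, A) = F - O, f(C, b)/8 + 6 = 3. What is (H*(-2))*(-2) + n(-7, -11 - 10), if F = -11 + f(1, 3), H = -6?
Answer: -52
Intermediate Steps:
f(C, b) = -24 (f(C, b) = -48 + 8*3 = -48 + 24 = -24)
F = -35 (F = -11 - 24 = -35)
n(O, A) = -35 - O
(H*(-2))*(-2) + n(-7, -11 - 10) = -6*(-2)*(-2) + (-35 - 1*(-7)) = 12*(-2) + (-35 + 7) = -24 - 28 = -52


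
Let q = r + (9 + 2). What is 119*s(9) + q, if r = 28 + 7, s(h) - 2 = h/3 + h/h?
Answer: 760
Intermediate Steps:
s(h) = 3 + h/3 (s(h) = 2 + (h/3 + h/h) = 2 + (h*(⅓) + 1) = 2 + (h/3 + 1) = 2 + (1 + h/3) = 3 + h/3)
r = 35
q = 46 (q = 35 + (9 + 2) = 35 + 11 = 46)
119*s(9) + q = 119*(3 + (⅓)*9) + 46 = 119*(3 + 3) + 46 = 119*6 + 46 = 714 + 46 = 760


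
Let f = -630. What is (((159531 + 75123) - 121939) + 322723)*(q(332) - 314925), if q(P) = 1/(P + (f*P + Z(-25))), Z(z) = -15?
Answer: -28638705780777888/208843 ≈ -1.3713e+11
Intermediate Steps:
q(P) = 1/(-15 - 629*P) (q(P) = 1/(P + (-630*P - 15)) = 1/(P + (-15 - 630*P)) = 1/(-15 - 629*P))
(((159531 + 75123) - 121939) + 322723)*(q(332) - 314925) = (((159531 + 75123) - 121939) + 322723)*(1/(-15 - 629*332) - 314925) = ((234654 - 121939) + 322723)*(1/(-15 - 208828) - 314925) = (112715 + 322723)*(1/(-208843) - 314925) = 435438*(-1/208843 - 314925) = 435438*(-65769881776/208843) = -28638705780777888/208843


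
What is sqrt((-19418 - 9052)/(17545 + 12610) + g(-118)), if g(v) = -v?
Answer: 2*sqrt(1064417221)/6031 ≈ 10.819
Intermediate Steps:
sqrt((-19418 - 9052)/(17545 + 12610) + g(-118)) = sqrt((-19418 - 9052)/(17545 + 12610) - 1*(-118)) = sqrt(-28470/30155 + 118) = sqrt(-28470*1/30155 + 118) = sqrt(-5694/6031 + 118) = sqrt(705964/6031) = 2*sqrt(1064417221)/6031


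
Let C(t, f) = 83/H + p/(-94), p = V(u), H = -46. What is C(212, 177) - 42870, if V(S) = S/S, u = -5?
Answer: -46344432/1081 ≈ -42872.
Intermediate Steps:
V(S) = 1
p = 1
C(t, f) = -1962/1081 (C(t, f) = 83/(-46) + 1/(-94) = 83*(-1/46) + 1*(-1/94) = -83/46 - 1/94 = -1962/1081)
C(212, 177) - 42870 = -1962/1081 - 42870 = -46344432/1081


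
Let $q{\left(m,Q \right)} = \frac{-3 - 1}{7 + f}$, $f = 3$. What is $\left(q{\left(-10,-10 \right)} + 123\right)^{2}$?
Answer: $\frac{375769}{25} \approx 15031.0$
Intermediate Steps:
$q{\left(m,Q \right)} = - \frac{2}{5}$ ($q{\left(m,Q \right)} = \frac{-3 - 1}{7 + 3} = - \frac{4}{10} = \left(-4\right) \frac{1}{10} = - \frac{2}{5}$)
$\left(q{\left(-10,-10 \right)} + 123\right)^{2} = \left(- \frac{2}{5} + 123\right)^{2} = \left(\frac{613}{5}\right)^{2} = \frac{375769}{25}$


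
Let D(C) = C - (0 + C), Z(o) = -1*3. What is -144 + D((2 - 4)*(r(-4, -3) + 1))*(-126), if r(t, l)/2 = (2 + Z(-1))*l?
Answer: -144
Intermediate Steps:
Z(o) = -3
r(t, l) = -2*l (r(t, l) = 2*((2 - 3)*l) = 2*(-l) = -2*l)
D(C) = 0 (D(C) = C - C = 0)
-144 + D((2 - 4)*(r(-4, -3) + 1))*(-126) = -144 + 0*(-126) = -144 + 0 = -144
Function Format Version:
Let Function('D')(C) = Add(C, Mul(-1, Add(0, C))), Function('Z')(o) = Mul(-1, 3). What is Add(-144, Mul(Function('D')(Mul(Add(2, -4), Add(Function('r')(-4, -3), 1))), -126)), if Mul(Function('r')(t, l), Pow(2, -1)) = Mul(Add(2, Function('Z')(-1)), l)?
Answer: -144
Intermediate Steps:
Function('Z')(o) = -3
Function('r')(t, l) = Mul(-2, l) (Function('r')(t, l) = Mul(2, Mul(Add(2, -3), l)) = Mul(2, Mul(-1, l)) = Mul(-2, l))
Function('D')(C) = 0 (Function('D')(C) = Add(C, Mul(-1, C)) = 0)
Add(-144, Mul(Function('D')(Mul(Add(2, -4), Add(Function('r')(-4, -3), 1))), -126)) = Add(-144, Mul(0, -126)) = Add(-144, 0) = -144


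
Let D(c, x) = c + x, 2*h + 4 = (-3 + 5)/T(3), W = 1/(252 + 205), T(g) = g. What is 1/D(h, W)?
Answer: -1371/2282 ≈ -0.60079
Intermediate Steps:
W = 1/457 ≈ 0.0021882
h = -5/3 (h = -2 + ((-3 + 5)/3)/2 = -2 + ((⅓)*2)/2 = -2 + (½)*(⅔) = -2 + ⅓ = -5/3 ≈ -1.6667)
1/D(h, W) = 1/(-5/3 + 1/457) = 1/(-2282/1371) = -1371/2282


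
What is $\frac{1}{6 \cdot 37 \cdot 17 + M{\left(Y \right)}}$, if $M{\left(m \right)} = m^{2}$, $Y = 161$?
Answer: $\frac{1}{29695} \approx 3.3676 \cdot 10^{-5}$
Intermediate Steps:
$\frac{1}{6 \cdot 37 \cdot 17 + M{\left(Y \right)}} = \frac{1}{6 \cdot 37 \cdot 17 + 161^{2}} = \frac{1}{222 \cdot 17 + 25921} = \frac{1}{3774 + 25921} = \frac{1}{29695}$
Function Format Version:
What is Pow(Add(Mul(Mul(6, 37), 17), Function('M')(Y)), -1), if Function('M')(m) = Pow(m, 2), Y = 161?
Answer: Rational(1, 29695) ≈ 3.3676e-5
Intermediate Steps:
Pow(Add(Mul(Mul(6, 37), 17), Function('M')(Y)), -1) = Pow(Add(Mul(Mul(6, 37), 17), Pow(161, 2)), -1) = Pow(Add(Mul(222, 17), 25921), -1) = Pow(Add(3774, 25921), -1) = Pow(29695, -1) = Rational(1, 29695)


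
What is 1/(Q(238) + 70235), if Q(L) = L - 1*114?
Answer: 1/70359 ≈ 1.4213e-5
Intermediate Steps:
Q(L) = -114 + L (Q(L) = L - 114 = -114 + L)
1/(Q(238) + 70235) = 1/((-114 + 238) + 70235) = 1/(124 + 70235) = 1/70359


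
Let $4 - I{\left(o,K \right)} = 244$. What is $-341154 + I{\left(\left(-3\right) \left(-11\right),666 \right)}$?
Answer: $-341394$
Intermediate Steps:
$I{\left(o,K \right)} = -240$ ($I{\left(o,K \right)} = 4 - 244 = -240$)
$-341154 + I{\left(\left(-3\right) \left(-11\right),666 \right)} = -341154 - 240 = -341394$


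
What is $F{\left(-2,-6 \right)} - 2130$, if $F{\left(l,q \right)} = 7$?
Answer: $-2123$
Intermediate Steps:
$F{\left(-2,-6 \right)} - 2130 = 7 - 2130 = -2123$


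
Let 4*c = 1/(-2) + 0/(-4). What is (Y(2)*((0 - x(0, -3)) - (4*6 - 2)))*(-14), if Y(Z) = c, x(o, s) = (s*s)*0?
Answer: -77/2 ≈ -38.500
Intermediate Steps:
x(o, s) = 0 (x(o, s) = s**2*0 = 0)
c = -1/8 (c = (1/(-2) + 0/(-4))/4 = (1*(-1/2) + 0*(-1/4))/4 = (-1/2 + 0)/4 = (1/4)*(-1/2) = -1/8 ≈ -0.12500)
Y(Z) = -1/8
(Y(2)*((0 - x(0, -3)) - (4*6 - 2)))*(-14) = -((0 - 1*0) - (4*6 - 2))/8*(-14) = -((0 + 0) - (24 - 2))/8*(-14) = -(0 - 1*22)/8*(-14) = -(0 - 22)/8*(-14) = -1/8*(-22)*(-14) = (11/4)*(-14) = -77/2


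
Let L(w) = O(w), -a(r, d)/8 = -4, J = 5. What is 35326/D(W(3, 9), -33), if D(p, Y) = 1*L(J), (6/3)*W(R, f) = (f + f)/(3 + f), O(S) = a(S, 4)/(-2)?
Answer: -17663/8 ≈ -2207.9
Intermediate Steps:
a(r, d) = 32 (a(r, d) = -8*(-4) = 32)
O(S) = -16 (O(S) = 32/(-2) = 32*(-½) = -16)
L(w) = -16
W(R, f) = f/(3 + f) (W(R, f) = ((f + f)/(3 + f))/2 = ((2*f)/(3 + f))/2 = (2*f/(3 + f))/2 = f/(3 + f))
D(p, Y) = -16 (D(p, Y) = 1*(-16) = -16)
35326/D(W(3, 9), -33) = 35326/(-16) = 35326*(-1/16) = -17663/8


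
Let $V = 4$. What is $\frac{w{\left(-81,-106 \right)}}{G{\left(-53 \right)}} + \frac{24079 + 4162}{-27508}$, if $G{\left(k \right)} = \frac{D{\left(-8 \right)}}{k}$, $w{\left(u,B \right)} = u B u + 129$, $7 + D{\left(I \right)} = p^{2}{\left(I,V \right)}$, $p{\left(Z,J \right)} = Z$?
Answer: $\frac{337915630217}{522652} \approx 6.4654 \cdot 10^{5}$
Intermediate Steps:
$D{\left(I \right)} = -7 + I^{2}$
$w{\left(u,B \right)} = 129 + B u^{2}$ ($w{\left(u,B \right)} = B u u + 129 = B u^{2} + 129 = 129 + B u^{2}$)
$G{\left(k \right)} = \frac{57}{k}$ ($G{\left(k \right)} = \frac{-7 + \left(-8\right)^{2}}{k} = \frac{-7 + 64}{k} = \frac{57}{k}$)
$\frac{w{\left(-81,-106 \right)}}{G{\left(-53 \right)}} + \frac{24079 + 4162}{-27508} = \frac{129 - 106 \left(-81\right)^{2}}{57 \frac{1}{-53}} + \frac{24079 + 4162}{-27508} = \frac{129 - 695466}{57 \left(- \frac{1}{53}\right)} + 28241 \left(- \frac{1}{27508}\right) = \frac{129 - 695466}{- \frac{57}{53}} - \frac{28241}{27508} = \left(-695337\right) \left(- \frac{53}{57}\right) - \frac{28241}{27508} = \frac{12284287}{19} - \frac{28241}{27508} = \frac{337915630217}{522652}$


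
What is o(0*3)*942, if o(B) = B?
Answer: 0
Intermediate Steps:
o(0*3)*942 = (0*3)*942 = 0*942 = 0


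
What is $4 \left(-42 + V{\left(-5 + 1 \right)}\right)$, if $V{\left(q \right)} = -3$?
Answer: $-180$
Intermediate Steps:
$4 \left(-42 + V{\left(-5 + 1 \right)}\right) = 4 \left(-42 - 3\right) = 4 \left(-45\right) = -180$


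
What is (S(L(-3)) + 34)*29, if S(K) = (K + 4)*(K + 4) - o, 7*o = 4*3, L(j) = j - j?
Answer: 9802/7 ≈ 1400.3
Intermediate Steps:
L(j) = 0
o = 12/7 (o = (4*3)/7 = (1/7)*12 = 12/7 ≈ 1.7143)
S(K) = -12/7 + (4 + K)**2 (S(K) = (K + 4)*(K + 4) - 1*12/7 = (4 + K)*(4 + K) - 12/7 = (4 + K)**2 - 12/7 = -12/7 + (4 + K)**2)
(S(L(-3)) + 34)*29 = ((-12/7 + (4 + 0)**2) + 34)*29 = ((-12/7 + 4**2) + 34)*29 = ((-12/7 + 16) + 34)*29 = (100/7 + 34)*29 = (338/7)*29 = 9802/7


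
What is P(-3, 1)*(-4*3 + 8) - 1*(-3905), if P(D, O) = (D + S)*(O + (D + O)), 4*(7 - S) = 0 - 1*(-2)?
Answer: 3919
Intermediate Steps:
S = 13/2 (S = 7 - (0 - 1*(-2))/4 = 7 - (0 + 2)/4 = 7 - ¼*2 = 7 - ½ = 13/2 ≈ 6.5000)
P(D, O) = (13/2 + D)*(D + 2*O) (P(D, O) = (D + 13/2)*(O + (D + O)) = (13/2 + D)*(D + 2*O))
P(-3, 1)*(-4*3 + 8) - 1*(-3905) = ((-3)² + 13*1 + (13/2)*(-3) + 2*(-3)*1)*(-4*3 + 8) - 1*(-3905) = (9 + 13 - 39/2 - 6)*(-12 + 8) + 3905 = -7/2*(-4) + 3905 = 14 + 3905 = 3919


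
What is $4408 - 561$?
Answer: $3847$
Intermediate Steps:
$4408 - 561 = 3847$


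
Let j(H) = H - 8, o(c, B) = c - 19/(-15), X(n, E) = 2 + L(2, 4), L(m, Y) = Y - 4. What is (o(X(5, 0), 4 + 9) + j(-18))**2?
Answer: 116281/225 ≈ 516.80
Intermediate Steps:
L(m, Y) = -4 + Y
X(n, E) = 2 (X(n, E) = 2 + (-4 + 4) = 2 + 0 = 2)
o(c, B) = 19/15 + c (o(c, B) = c - 19*(-1/15) = c + 19/15 = 19/15 + c)
j(H) = -8 + H
(o(X(5, 0), 4 + 9) + j(-18))**2 = ((19/15 + 2) + (-8 - 18))**2 = (49/15 - 26)**2 = (-341/15)**2 = 116281/225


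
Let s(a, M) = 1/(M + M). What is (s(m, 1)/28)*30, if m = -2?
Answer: 15/28 ≈ 0.53571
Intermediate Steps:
s(a, M) = 1/(2*M)
(s(m, 1)/28)*30 = (((1/2)/1)/28)*30 = (((1/2)*1)*(1/28))*30 = ((1/2)*(1/28))*30 = (1/56)*30 = 15/28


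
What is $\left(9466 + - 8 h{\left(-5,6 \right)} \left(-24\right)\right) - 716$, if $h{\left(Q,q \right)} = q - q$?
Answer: $8750$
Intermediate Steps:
$h{\left(Q,q \right)} = 0$
$\left(9466 + - 8 h{\left(-5,6 \right)} \left(-24\right)\right) - 716 = \left(9466 + \left(-8\right) 0 \left(-24\right)\right) - 716 = \left(9466 + 0 \left(-24\right)\right) - 716 = \left(9466 + 0\right) - 716 = 9466 - 716 = 8750$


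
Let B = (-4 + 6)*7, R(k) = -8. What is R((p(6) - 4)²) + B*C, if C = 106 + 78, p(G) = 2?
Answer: 2568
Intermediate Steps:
C = 184
B = 14 (B = 2*7 = 14)
R((p(6) - 4)²) + B*C = -8 + 14*184 = -8 + 2576 = 2568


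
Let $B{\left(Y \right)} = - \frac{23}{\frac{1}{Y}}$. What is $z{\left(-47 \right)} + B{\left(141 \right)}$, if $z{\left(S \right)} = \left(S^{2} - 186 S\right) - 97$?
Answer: $7611$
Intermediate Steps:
$B{\left(Y \right)} = - 23 Y$
$z{\left(S \right)} = -97 + S^{2} - 186 S$
$z{\left(-47 \right)} + B{\left(141 \right)} = \left(-97 + \left(-47\right)^{2} - -8742\right) - 3243 = \left(-97 + 2209 + 8742\right) - 3243 = 10854 - 3243 = 7611$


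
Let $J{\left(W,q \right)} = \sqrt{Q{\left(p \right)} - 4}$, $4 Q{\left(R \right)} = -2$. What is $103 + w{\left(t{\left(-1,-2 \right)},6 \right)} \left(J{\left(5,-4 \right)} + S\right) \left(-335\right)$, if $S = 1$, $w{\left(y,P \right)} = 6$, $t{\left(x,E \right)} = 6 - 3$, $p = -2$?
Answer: $-1907 - 3015 i \sqrt{2} \approx -1907.0 - 4263.9 i$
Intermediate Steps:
$t{\left(x,E \right)} = 3$
$Q{\left(R \right)} = - \frac{1}{2}$ ($Q{\left(R \right)} = \frac{1}{4} \left(-2\right) = - \frac{1}{2}$)
$J{\left(W,q \right)} = \frac{3 i \sqrt{2}}{2}$ ($J{\left(W,q \right)} = \sqrt{- \frac{1}{2} - 4} = \sqrt{- \frac{9}{2}} = \frac{3 i \sqrt{2}}{2}$)
$103 + w{\left(t{\left(-1,-2 \right)},6 \right)} \left(J{\left(5,-4 \right)} + S\right) \left(-335\right) = 103 + 6 \left(\frac{3 i \sqrt{2}}{2} + 1\right) \left(-335\right) = 103 + 6 \left(1 + \frac{3 i \sqrt{2}}{2}\right) \left(-335\right) = 103 + \left(6 + 9 i \sqrt{2}\right) \left(-335\right) = 103 - \left(2010 + 3015 i \sqrt{2}\right) = -1907 - 3015 i \sqrt{2}$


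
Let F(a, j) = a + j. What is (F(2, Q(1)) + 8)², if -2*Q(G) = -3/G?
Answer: 529/4 ≈ 132.25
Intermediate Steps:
Q(G) = 3/(2*G) (Q(G) = -(-3)/(2*G) = 3/(2*G))
(F(2, Q(1)) + 8)² = ((2 + (3/2)/1) + 8)² = ((2 + (3/2)*1) + 8)² = ((2 + 3/2) + 8)² = (7/2 + 8)² = (23/2)² = 529/4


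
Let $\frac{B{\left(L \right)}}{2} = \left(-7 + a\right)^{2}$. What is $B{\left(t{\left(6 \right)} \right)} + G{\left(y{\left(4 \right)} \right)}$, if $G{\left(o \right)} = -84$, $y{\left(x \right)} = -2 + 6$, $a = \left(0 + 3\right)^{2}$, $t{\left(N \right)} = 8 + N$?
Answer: $-76$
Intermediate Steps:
$a = 9$ ($a = 3^{2} = 9$)
$y{\left(x \right)} = 4$
$B{\left(L \right)} = 8$ ($B{\left(L \right)} = 2 \left(-7 + 9\right)^{2} = 2 \cdot 2^{2} = 2 \cdot 4 = 8$)
$B{\left(t{\left(6 \right)} \right)} + G{\left(y{\left(4 \right)} \right)} = 8 - 84 = -76$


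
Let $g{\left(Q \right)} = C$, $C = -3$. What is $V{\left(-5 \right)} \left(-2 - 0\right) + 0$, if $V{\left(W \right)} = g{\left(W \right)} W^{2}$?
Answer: $150$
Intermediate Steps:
$g{\left(Q \right)} = -3$
$V{\left(W \right)} = - 3 W^{2}$
$V{\left(-5 \right)} \left(-2 - 0\right) + 0 = - 3 \left(-5\right)^{2} \left(-2 - 0\right) + 0 = \left(-3\right) 25 \left(-2 + 0\right) + 0 = \left(-75\right) \left(-2\right) + 0 = 150 + 0 = 150$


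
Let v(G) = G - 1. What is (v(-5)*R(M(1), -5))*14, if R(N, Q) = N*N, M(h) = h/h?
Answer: -84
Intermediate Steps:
M(h) = 1
v(G) = -1 + G
R(N, Q) = N**2
(v(-5)*R(M(1), -5))*14 = ((-1 - 5)*1**2)*14 = -6*1*14 = -6*14 = -84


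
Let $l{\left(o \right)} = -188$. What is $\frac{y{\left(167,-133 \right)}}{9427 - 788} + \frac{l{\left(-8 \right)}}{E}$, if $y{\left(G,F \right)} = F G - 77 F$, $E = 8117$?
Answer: $- \frac{98784622}{70122763} \approx -1.4087$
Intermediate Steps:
$y{\left(G,F \right)} = - 77 F + F G$
$\frac{y{\left(167,-133 \right)}}{9427 - 788} + \frac{l{\left(-8 \right)}}{E} = \frac{\left(-133\right) \left(-77 + 167\right)}{9427 - 788} - \frac{188}{8117} = \frac{\left(-133\right) 90}{8639} - \frac{188}{8117} = \left(-11970\right) \frac{1}{8639} - \frac{188}{8117} = - \frac{11970}{8639} - \frac{188}{8117} = - \frac{98784622}{70122763}$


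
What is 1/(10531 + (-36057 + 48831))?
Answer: 1/23305 ≈ 4.2909e-5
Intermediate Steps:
1/(10531 + (-36057 + 48831)) = 1/(10531 + 12774) = 1/23305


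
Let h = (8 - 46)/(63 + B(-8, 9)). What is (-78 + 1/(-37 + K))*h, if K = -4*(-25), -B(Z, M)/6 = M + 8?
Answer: -186694/2457 ≈ -75.984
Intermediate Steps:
B(Z, M) = -48 - 6*M (B(Z, M) = -6*(M + 8) = -6*(8 + M) = -48 - 6*M)
K = 100
h = 38/39 (h = (8 - 46)/(63 + (-48 - 6*9)) = -38/(63 + (-48 - 54)) = -38/(63 - 102) = -38/(-39) = -38*(-1/39) = 38/39 ≈ 0.97436)
(-78 + 1/(-37 + K))*h = (-78 + 1/(-37 + 100))*(38/39) = (-78 + 1/63)*(38/39) = -4913/63*38/39 = -186694/2457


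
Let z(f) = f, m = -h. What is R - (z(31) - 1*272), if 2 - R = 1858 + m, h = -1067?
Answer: -2682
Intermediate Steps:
m = 1067 (m = -1*(-1067) = 1067)
R = -2923 (R = 2 - (1858 + 1067) = 2 - 1*2925 = 2 - 2925 = -2923)
R - (z(31) - 1*272) = -2923 - (31 - 1*272) = -2923 - (31 - 272) = -2923 - 1*(-241) = -2923 + 241 = -2682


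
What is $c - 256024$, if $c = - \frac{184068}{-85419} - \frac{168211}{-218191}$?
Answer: $- \frac{530181441421811}{2070850781} \approx -2.5602 \cdot 10^{5}$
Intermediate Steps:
$c = \frac{6058932933}{2070850781}$ ($c = \left(-184068\right) \left(- \frac{1}{85419}\right) - - \frac{168211}{218191} = \frac{20452}{9491} + \frac{168211}{218191} = \frac{6058932933}{2070850781} \approx 2.9258$)
$c - 256024 = \frac{6058932933}{2070850781} - 256024 = - \frac{530181441421811}{2070850781}$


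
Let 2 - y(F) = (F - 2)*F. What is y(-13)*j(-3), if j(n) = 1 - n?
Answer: -772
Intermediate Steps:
y(F) = 2 - F*(-2 + F) (y(F) = 2 - (F - 2)*F = 2 - (-2 + F)*F = 2 - F*(-2 + F))
y(-13)*j(-3) = (2 - 1*(-13)² + 2*(-13))*(1 - 1*(-3)) = (2 - 1*169 - 26)*(1 + 3) = (2 - 169 - 26)*4 = -193*4 = -772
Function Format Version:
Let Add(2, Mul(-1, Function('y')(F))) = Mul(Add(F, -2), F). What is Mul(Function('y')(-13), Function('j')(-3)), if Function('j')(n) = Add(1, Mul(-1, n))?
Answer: -772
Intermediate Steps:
Function('y')(F) = Add(2, Mul(-1, F, Add(-2, F))) (Function('y')(F) = Add(2, Mul(-1, Mul(Add(F, -2), F))) = Add(2, Mul(-1, Mul(Add(-2, F), F))) = Add(2, Mul(-1, Mul(F, Add(-2, F)))) = Add(2, Mul(-1, F, Add(-2, F))))
Mul(Function('y')(-13), Function('j')(-3)) = Mul(Add(2, Mul(-1, Pow(-13, 2)), Mul(2, -13)), Add(1, Mul(-1, -3))) = Mul(Add(2, Mul(-1, 169), -26), Add(1, 3)) = Mul(Add(2, -169, -26), 4) = Mul(-193, 4) = -772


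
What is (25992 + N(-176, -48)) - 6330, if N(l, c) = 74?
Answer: 19736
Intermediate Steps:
(25992 + N(-176, -48)) - 6330 = (25992 + 74) - 6330 = 26066 - 6330 = 19736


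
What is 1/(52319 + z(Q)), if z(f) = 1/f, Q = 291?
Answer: 291/15224830 ≈ 1.9114e-5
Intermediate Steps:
1/(52319 + z(Q)) = 1/(52319 + 1/291) = 1/(15224830/291) = 291/15224830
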